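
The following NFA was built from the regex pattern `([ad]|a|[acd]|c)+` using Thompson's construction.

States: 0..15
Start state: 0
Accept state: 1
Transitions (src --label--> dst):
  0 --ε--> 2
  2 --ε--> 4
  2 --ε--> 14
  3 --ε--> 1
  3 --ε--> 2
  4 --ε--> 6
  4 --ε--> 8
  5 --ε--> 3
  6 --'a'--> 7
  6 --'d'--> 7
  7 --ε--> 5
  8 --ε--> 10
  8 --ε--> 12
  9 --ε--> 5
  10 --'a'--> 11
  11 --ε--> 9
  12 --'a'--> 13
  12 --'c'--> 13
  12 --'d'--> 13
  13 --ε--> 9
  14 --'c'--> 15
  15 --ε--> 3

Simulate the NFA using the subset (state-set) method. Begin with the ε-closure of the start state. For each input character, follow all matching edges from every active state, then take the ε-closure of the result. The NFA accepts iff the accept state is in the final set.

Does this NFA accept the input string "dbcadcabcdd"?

initial (ε-close {0}): {0,2,4,6,8,10,12,14}
'd' @ 1: {1,2,3,4,5,6,7,8,9,10,12,13,14}  ✓accept
'b' @ 2: {}  — no active states
rest 'cadcabcdd' ignored (set empty)
final: {}; accept 1 not in set

Answer: REJECT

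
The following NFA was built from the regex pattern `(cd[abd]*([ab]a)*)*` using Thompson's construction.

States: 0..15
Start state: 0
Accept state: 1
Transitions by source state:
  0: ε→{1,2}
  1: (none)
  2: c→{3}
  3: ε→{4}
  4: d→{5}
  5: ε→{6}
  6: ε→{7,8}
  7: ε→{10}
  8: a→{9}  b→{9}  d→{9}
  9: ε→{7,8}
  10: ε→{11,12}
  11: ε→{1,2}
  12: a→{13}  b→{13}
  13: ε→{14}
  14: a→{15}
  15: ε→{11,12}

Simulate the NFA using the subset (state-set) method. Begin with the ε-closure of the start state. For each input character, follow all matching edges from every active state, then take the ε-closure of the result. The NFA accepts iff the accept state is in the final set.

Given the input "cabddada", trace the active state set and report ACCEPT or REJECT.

Answer: REJECT

Derivation:
S₀ = ε-closure({0}) = {0,1,2}
'c' @ 1: {3,4}
'a' @ 2: {}  — dead — no transitions
rest 'bddada' ignored (set empty)
end set {} — state 1 not in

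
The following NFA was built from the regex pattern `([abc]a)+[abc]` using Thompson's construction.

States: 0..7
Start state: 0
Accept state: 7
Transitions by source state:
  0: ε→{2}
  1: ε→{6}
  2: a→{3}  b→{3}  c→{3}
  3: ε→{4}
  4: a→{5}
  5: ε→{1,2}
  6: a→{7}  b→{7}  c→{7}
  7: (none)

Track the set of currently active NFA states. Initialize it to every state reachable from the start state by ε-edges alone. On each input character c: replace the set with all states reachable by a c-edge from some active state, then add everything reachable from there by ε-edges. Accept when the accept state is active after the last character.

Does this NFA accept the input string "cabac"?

initial (ε-close {0}): {0,2}
'c' @ 1: {3,4}
'a' @ 2: {1,2,5,6}
'b' @ 3: {3,4,7}  ✓accept
'a' @ 4: {1,2,5,6}
'c' @ 5: {3,4,7}  ✓accept
final: {3,4,7}; accept 7 in set

Answer: ACCEPT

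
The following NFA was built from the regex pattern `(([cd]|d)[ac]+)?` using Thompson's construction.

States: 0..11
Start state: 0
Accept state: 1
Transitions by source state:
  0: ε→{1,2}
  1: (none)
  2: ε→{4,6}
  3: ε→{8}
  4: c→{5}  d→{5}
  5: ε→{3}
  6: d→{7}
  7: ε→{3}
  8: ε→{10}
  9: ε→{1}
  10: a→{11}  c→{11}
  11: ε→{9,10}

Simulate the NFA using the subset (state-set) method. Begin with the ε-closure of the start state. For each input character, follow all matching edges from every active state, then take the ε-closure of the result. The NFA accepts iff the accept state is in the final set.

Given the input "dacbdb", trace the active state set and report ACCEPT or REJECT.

initial (ε-close {0}): {0,1,2,4,6}
'd' @ 1: {3,5,7,8,10}
'a' @ 2: {1,9,10,11}  (accept∈set)
'c' @ 3: {1,9,10,11}  (accept∈set)
'b' @ 4: {}  — state set empty
rest 'db' ignored (set empty)
final: {}; accept 1 not in set

Answer: REJECT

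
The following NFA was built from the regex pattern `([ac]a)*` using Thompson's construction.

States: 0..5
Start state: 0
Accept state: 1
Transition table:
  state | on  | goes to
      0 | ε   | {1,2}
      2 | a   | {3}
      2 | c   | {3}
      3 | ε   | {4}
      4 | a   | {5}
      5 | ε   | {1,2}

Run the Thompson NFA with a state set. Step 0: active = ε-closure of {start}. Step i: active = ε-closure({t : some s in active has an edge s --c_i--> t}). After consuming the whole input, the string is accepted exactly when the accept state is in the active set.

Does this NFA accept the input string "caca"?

Answer: ACCEPT

Derivation:
initial (ε-close {0}): {0,1,2}
'c' @ 1: {3,4}
'a' @ 2: {1,2,5}  [accepting]
'c' @ 3: {3,4}
'a' @ 4: {1,2,5}  [accepting]
end set {1,2,5} — state 1 in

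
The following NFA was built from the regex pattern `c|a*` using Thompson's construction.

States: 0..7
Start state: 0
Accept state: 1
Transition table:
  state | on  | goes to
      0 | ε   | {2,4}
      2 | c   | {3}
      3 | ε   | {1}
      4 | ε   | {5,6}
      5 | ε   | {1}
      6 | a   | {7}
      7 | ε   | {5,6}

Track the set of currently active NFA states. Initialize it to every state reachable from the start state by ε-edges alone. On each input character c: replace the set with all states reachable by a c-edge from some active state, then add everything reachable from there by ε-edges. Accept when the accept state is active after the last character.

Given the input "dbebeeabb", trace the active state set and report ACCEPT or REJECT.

Answer: REJECT

Trace:
initial (ε-close {0}): {0,1,2,4,5,6}
'd' @ 1: {}  — no active states
rest 'bebeeabb' ignored (set empty)
end set {} — state 1 not in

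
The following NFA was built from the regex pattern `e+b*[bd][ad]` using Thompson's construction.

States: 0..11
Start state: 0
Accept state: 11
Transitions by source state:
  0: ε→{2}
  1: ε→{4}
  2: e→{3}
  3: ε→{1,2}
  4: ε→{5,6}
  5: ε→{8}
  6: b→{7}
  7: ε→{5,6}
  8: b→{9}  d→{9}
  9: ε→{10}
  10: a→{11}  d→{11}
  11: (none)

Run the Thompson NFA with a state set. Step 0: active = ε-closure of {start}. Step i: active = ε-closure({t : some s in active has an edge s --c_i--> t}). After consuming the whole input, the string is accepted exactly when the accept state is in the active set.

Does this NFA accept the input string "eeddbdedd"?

S₀ = ε-closure({0}) = {0,2}
'e' @ 1: {1,2,3,4,5,6,8}
'e' @ 2: {1,2,3,4,5,6,8}
'd' @ 3: {9,10}
'd' @ 4: {11}  ✓accept
'b' @ 5: {}  — no active states
rest 'dedd' ignored (set empty)
final: {}; accept 11 not in set

Answer: REJECT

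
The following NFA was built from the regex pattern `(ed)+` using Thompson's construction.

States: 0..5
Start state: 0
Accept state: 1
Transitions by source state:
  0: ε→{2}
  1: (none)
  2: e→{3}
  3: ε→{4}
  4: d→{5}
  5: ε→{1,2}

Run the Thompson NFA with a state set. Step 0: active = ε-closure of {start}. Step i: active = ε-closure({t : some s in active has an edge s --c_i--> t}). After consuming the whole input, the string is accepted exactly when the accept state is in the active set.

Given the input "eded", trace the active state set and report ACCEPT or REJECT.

Answer: ACCEPT

Trace:
start: ε-closure({0}) = {0,2}
'e' @ 1: {3,4}
'd' @ 2: {1,2,5}  [accepting]
'e' @ 3: {3,4}
'd' @ 4: {1,2,5}  [accepting]
after full input: {1,2,5}  (accept=1 in)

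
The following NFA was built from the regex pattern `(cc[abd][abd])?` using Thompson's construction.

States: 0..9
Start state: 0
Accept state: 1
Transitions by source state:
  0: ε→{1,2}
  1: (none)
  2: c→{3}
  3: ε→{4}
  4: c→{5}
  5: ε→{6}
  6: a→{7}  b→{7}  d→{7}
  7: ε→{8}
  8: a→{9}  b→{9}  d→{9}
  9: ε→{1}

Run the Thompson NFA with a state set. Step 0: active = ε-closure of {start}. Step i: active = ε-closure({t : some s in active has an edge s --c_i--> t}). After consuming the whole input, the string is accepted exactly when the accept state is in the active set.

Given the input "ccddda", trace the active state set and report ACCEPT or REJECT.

S₀ = ε-closure({0}) = {0,1,2}
'c' @ 1: {3,4}
'c' @ 2: {5,6}
'd' @ 3: {7,8}
'd' @ 4: {1,9}  ✓accept
'd' @ 5: {}  — no active states
rest 'a' ignored (set empty)
after full input: {}  (accept=1 not in)

Answer: REJECT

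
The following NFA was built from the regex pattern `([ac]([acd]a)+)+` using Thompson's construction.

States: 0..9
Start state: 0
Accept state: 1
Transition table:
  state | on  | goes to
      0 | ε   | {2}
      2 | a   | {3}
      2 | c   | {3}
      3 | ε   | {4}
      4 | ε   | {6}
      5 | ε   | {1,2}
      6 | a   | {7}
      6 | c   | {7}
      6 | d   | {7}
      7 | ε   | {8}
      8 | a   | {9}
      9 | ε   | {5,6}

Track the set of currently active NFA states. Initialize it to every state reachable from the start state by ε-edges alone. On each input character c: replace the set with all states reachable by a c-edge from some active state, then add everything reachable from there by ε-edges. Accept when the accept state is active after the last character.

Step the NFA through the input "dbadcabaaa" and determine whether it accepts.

Answer: REJECT

Trace:
S₀ = ε-closure({0}) = {0,2}
'd' @ 1: {}  — state set empty
rest 'badcabaaa' ignored (set empty)
final: {}; accept 1 not in set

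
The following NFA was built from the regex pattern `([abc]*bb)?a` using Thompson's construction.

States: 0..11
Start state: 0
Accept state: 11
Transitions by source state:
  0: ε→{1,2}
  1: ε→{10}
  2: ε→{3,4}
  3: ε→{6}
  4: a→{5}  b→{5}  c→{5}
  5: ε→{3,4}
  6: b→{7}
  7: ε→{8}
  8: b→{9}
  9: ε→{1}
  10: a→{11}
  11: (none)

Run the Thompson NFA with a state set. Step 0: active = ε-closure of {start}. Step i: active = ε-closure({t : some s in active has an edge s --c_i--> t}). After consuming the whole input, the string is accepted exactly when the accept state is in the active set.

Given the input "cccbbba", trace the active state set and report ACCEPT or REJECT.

S₀ = ε-closure({0}) = {0,1,2,3,4,6,10}
'c' @ 1: {3,4,5,6}
'c' @ 2: {3,4,5,6}
'c' @ 3: {3,4,5,6}
'b' @ 4: {3,4,5,6,7,8}
'b' @ 5: {1,3,4,5,6,7,8,9,10}
'b' @ 6: {1,3,4,5,6,7,8,9,10}
'a' @ 7: {3,4,5,6,11}  (accept∈set)
final: {3,4,5,6,11}; accept 11 in set

Answer: ACCEPT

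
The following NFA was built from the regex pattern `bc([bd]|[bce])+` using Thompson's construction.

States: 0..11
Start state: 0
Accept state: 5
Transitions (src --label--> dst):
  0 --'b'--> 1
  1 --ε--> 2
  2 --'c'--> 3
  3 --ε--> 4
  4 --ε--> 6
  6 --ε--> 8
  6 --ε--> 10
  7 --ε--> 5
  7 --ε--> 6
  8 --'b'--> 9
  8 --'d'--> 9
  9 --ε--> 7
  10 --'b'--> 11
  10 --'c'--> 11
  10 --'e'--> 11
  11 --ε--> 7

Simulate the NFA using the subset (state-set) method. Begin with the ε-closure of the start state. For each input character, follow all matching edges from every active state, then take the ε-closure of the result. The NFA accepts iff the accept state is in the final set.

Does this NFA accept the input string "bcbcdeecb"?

initial (ε-close {0}): {0}
'b' @ 1: {1,2}
'c' @ 2: {3,4,6,8,10}
'b' @ 3: {5,6,7,8,9,10,11}  [accepting]
'c' @ 4: {5,6,7,8,10,11}  [accepting]
'd' @ 5: {5,6,7,8,9,10}  [accepting]
'e' @ 6: {5,6,7,8,10,11}  [accepting]
'e' @ 7: {5,6,7,8,10,11}  [accepting]
'c' @ 8: {5,6,7,8,10,11}  [accepting]
'b' @ 9: {5,6,7,8,9,10,11}  [accepting]
after full input: {5,6,7,8,9,10,11}  (accept=5 in)

Answer: ACCEPT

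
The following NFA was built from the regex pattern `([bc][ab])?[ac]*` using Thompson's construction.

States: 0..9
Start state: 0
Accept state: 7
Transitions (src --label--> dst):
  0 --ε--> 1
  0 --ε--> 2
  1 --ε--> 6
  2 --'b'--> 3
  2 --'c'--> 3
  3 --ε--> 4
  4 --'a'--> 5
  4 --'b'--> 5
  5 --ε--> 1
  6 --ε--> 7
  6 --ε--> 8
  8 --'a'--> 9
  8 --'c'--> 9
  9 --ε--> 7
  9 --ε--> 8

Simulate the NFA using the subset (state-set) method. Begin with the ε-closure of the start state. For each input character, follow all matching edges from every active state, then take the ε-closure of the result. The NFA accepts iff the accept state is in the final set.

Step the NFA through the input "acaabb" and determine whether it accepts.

Answer: REJECT

Derivation:
initial (ε-close {0}): {0,1,2,6,7,8}
'a' @ 1: {7,8,9}  [accepting]
'c' @ 2: {7,8,9}  [accepting]
'a' @ 3: {7,8,9}  [accepting]
'a' @ 4: {7,8,9}  [accepting]
'b' @ 5: {}  — dead — no transitions
rest 'b' ignored (set empty)
end set {} — state 7 not in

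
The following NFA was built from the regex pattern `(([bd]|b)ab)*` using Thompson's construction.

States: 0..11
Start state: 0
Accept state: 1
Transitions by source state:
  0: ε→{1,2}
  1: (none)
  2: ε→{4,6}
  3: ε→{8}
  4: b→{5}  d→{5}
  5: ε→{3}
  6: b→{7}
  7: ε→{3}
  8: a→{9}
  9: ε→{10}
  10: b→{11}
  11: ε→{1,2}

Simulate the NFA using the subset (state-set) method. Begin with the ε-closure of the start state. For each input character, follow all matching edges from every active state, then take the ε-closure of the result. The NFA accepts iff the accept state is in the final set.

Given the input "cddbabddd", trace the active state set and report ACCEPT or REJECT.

Answer: REJECT

Derivation:
start: ε-closure({0}) = {0,1,2,4,6}
'c' @ 1: {}  — dead — no transitions
rest 'ddbabddd' ignored (set empty)
final: {}; accept 1 not in set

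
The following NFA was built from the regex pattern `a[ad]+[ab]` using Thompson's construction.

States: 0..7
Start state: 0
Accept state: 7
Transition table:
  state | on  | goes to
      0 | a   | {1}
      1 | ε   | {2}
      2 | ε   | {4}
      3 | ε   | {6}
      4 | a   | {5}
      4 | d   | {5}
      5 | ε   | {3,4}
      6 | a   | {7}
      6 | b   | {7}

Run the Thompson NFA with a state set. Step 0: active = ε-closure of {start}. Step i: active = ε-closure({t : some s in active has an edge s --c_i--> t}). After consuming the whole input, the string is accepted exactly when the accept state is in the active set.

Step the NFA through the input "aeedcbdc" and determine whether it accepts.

Answer: REJECT

Trace:
start: ε-closure({0}) = {0}
'a' @ 1: {1,2,4}
'e' @ 2: {}  — no active states
rest 'edcbdc' ignored (set empty)
after full input: {}  (accept=7 not in)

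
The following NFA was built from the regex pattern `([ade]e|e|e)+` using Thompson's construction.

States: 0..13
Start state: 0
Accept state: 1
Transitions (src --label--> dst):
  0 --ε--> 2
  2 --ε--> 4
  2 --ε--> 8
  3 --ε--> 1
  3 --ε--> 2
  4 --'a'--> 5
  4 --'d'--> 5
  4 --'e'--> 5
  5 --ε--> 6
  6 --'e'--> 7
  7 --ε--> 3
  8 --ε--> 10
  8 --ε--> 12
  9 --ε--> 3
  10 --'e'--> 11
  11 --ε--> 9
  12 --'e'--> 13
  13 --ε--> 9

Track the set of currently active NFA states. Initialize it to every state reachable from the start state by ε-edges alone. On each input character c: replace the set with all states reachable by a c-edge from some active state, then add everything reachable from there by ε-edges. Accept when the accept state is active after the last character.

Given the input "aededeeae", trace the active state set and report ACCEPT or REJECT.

start: ε-closure({0}) = {0,2,4,8,10,12}
'a' @ 1: {5,6}
'e' @ 2: {1,2,3,4,7,8,10,12}  ✓accept
'd' @ 3: {5,6}
'e' @ 4: {1,2,3,4,7,8,10,12}  ✓accept
'd' @ 5: {5,6}
'e' @ 6: {1,2,3,4,7,8,10,12}  ✓accept
'e' @ 7: {1,2,3,4,5,6,8,9,10,11,12,13}  ✓accept
'a' @ 8: {5,6}
'e' @ 9: {1,2,3,4,7,8,10,12}  ✓accept
final: {1,2,3,4,7,8,10,12}; accept 1 in set

Answer: ACCEPT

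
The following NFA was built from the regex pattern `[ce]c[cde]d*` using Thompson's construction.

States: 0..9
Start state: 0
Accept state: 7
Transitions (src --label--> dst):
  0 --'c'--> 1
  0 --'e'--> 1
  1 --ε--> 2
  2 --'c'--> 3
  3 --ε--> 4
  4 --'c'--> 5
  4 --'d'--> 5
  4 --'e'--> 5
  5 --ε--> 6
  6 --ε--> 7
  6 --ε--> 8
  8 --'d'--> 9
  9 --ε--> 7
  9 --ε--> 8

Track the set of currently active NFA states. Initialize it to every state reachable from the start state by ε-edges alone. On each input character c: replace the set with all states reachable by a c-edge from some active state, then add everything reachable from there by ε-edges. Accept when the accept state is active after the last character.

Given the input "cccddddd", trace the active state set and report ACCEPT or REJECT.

Answer: ACCEPT

Trace:
start: ε-closure({0}) = {0}
'c' @ 1: {1,2}
'c' @ 2: {3,4}
'c' @ 3: {5,6,7,8}  [accepting]
'd' @ 4: {7,8,9}  [accepting]
'd' @ 5: {7,8,9}  [accepting]
'd' @ 6: {7,8,9}  [accepting]
'd' @ 7: {7,8,9}  [accepting]
'd' @ 8: {7,8,9}  [accepting]
final: {7,8,9}; accept 7 in set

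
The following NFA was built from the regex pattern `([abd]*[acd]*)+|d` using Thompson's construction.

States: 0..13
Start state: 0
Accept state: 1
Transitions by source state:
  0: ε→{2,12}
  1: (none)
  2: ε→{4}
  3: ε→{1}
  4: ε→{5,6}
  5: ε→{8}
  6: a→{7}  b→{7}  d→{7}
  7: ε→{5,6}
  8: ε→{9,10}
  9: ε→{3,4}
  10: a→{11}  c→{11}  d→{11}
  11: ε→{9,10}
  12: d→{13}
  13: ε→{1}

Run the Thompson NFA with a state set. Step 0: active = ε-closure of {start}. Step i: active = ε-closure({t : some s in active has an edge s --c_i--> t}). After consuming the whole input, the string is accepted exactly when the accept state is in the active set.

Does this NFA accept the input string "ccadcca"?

Answer: ACCEPT

Derivation:
initial (ε-close {0}): {0,1,2,3,4,5,6,8,9,10,12}
'c' @ 1: {1,3,4,5,6,8,9,10,11}  (accept∈set)
'c' @ 2: {1,3,4,5,6,8,9,10,11}  (accept∈set)
'a' @ 3: {1,3,4,5,6,7,8,9,10,11}  (accept∈set)
'd' @ 4: {1,3,4,5,6,7,8,9,10,11}  (accept∈set)
'c' @ 5: {1,3,4,5,6,8,9,10,11}  (accept∈set)
'c' @ 6: {1,3,4,5,6,8,9,10,11}  (accept∈set)
'a' @ 7: {1,3,4,5,6,7,8,9,10,11}  (accept∈set)
final: {1,3,4,5,6,7,8,9,10,11}; accept 1 in set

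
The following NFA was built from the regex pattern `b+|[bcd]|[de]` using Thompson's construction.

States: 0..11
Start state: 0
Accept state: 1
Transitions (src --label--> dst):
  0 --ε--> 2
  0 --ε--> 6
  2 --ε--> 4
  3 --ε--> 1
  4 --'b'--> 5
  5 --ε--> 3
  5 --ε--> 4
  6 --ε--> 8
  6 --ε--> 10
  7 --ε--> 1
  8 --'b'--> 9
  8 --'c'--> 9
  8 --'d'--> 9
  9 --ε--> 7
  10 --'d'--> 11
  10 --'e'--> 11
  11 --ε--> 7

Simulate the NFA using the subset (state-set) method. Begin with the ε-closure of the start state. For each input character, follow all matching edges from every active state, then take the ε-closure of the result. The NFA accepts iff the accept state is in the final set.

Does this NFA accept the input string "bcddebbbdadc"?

initial (ε-close {0}): {0,2,4,6,8,10}
'b' @ 1: {1,3,4,5,7,9}  ✓accept
'c' @ 2: {}  — state set empty
rest 'ddebbbdadc' ignored (set empty)
final: {}; accept 1 not in set

Answer: REJECT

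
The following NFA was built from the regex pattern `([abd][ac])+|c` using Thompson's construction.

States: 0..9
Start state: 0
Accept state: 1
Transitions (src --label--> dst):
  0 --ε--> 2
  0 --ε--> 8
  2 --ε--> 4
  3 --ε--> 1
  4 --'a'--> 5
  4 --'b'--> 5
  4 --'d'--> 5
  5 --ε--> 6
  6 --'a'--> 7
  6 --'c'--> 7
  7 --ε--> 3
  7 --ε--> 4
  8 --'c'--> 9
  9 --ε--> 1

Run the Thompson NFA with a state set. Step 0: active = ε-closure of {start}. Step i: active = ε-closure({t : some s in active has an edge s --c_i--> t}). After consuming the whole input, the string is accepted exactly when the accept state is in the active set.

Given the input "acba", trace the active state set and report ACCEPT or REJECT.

Answer: ACCEPT

Trace:
start: ε-closure({0}) = {0,2,4,8}
'a' @ 1: {5,6}
'c' @ 2: {1,3,4,7}  (accept∈set)
'b' @ 3: {5,6}
'a' @ 4: {1,3,4,7}  (accept∈set)
after full input: {1,3,4,7}  (accept=1 in)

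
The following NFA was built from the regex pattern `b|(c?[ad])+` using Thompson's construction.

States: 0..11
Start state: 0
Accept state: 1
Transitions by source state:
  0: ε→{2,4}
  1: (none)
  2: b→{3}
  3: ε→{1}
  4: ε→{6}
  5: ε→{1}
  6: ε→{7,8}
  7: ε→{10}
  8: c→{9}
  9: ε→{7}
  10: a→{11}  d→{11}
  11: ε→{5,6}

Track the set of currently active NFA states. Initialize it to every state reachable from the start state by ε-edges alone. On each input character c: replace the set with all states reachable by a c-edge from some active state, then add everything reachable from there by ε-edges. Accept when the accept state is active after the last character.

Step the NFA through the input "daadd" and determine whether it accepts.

S₀ = ε-closure({0}) = {0,2,4,6,7,8,10}
'd' @ 1: {1,5,6,7,8,10,11}  (accept∈set)
'a' @ 2: {1,5,6,7,8,10,11}  (accept∈set)
'a' @ 3: {1,5,6,7,8,10,11}  (accept∈set)
'd' @ 4: {1,5,6,7,8,10,11}  (accept∈set)
'd' @ 5: {1,5,6,7,8,10,11}  (accept∈set)
final: {1,5,6,7,8,10,11}; accept 1 in set

Answer: ACCEPT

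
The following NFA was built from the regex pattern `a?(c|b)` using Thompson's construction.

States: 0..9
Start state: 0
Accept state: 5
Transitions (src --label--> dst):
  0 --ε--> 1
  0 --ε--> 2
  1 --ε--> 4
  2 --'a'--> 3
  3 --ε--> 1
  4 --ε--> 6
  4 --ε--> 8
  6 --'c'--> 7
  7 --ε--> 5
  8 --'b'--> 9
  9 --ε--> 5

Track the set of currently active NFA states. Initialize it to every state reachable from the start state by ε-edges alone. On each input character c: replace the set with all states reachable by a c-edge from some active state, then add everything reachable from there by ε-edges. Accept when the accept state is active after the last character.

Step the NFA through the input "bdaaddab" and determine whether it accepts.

Answer: REJECT

Derivation:
initial (ε-close {0}): {0,1,2,4,6,8}
'b' @ 1: {5,9}  (accept∈set)
'd' @ 2: {}  — dead — no transitions
rest 'aaddab' ignored (set empty)
after full input: {}  (accept=5 not in)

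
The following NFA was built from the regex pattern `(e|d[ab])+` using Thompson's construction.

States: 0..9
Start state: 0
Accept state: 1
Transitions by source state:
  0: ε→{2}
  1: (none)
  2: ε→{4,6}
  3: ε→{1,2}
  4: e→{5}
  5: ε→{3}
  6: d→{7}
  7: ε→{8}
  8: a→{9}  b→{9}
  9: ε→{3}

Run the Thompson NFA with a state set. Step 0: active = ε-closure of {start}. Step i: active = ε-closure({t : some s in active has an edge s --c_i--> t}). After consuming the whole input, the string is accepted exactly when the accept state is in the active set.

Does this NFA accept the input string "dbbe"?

Answer: REJECT

Trace:
S₀ = ε-closure({0}) = {0,2,4,6}
'd' @ 1: {7,8}
'b' @ 2: {1,2,3,4,6,9}  [accepting]
'b' @ 3: {}  — dead — no transitions
rest 'e' ignored (set empty)
after full input: {}  (accept=1 not in)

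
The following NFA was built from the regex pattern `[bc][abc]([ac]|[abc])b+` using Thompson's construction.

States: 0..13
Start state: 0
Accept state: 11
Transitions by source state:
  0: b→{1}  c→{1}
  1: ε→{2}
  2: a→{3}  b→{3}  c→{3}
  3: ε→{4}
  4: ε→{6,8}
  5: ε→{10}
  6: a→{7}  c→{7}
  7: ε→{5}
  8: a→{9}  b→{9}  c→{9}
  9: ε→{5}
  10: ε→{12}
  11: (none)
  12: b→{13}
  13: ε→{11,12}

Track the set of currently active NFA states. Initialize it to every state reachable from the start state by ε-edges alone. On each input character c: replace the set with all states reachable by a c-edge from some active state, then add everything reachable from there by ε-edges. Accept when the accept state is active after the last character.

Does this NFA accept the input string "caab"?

S₀ = ε-closure({0}) = {0}
'c' @ 1: {1,2}
'a' @ 2: {3,4,6,8}
'a' @ 3: {5,7,9,10,12}
'b' @ 4: {11,12,13}  (accept∈set)
end set {11,12,13} — state 11 in

Answer: ACCEPT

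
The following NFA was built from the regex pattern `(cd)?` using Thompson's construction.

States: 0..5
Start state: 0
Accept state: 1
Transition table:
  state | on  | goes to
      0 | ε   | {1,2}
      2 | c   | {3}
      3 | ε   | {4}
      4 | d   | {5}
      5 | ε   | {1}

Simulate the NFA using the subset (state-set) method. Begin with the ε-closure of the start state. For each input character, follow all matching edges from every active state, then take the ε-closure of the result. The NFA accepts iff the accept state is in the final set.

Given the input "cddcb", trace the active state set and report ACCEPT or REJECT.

start: ε-closure({0}) = {0,1,2}
'c' @ 1: {3,4}
'd' @ 2: {1,5}  [accepting]
'd' @ 3: {}  — no active states
rest 'cb' ignored (set empty)
after full input: {}  (accept=1 not in)

Answer: REJECT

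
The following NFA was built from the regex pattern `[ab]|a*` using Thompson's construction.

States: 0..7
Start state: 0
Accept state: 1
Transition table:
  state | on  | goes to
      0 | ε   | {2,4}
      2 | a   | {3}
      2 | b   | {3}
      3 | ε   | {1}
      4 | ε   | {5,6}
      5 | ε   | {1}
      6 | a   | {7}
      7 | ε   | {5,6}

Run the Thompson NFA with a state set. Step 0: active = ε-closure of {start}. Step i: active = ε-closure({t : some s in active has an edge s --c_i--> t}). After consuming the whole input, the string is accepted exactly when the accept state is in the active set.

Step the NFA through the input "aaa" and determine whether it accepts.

Answer: ACCEPT

Steps:
start: ε-closure({0}) = {0,1,2,4,5,6}
'a' @ 1: {1,3,5,6,7}  ✓accept
'a' @ 2: {1,5,6,7}  ✓accept
'a' @ 3: {1,5,6,7}  ✓accept
after full input: {1,5,6,7}  (accept=1 in)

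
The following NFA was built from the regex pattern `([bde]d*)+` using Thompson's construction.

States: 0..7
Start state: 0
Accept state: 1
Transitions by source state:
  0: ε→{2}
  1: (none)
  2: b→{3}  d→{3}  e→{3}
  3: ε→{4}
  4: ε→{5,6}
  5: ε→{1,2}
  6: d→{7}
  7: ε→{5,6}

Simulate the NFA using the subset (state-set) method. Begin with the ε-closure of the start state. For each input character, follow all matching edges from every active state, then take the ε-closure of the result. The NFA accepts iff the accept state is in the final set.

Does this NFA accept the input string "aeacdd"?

start: ε-closure({0}) = {0,2}
'a' @ 1: {}  — state set empty
rest 'eacdd' ignored (set empty)
after full input: {}  (accept=1 not in)

Answer: REJECT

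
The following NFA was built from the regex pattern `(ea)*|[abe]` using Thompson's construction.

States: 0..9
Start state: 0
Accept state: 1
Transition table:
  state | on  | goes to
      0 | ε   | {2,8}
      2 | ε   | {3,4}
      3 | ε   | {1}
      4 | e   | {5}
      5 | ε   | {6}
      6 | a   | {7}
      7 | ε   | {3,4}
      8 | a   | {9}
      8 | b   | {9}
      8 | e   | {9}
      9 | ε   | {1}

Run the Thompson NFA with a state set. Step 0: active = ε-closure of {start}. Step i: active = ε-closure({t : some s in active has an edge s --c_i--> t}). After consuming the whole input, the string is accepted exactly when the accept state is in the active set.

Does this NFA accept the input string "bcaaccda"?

initial (ε-close {0}): {0,1,2,3,4,8}
'b' @ 1: {1,9}  (accept∈set)
'c' @ 2: {}  — dead — no transitions
rest 'aaccda' ignored (set empty)
after full input: {}  (accept=1 not in)

Answer: REJECT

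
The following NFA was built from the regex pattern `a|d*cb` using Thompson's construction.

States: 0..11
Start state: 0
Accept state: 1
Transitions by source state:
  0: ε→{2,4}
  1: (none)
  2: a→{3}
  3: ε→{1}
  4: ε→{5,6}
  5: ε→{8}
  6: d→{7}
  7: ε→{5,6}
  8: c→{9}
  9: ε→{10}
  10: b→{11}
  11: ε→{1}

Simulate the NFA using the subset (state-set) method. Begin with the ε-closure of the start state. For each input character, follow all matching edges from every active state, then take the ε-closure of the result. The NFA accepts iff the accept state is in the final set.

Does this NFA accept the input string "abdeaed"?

Answer: REJECT

Trace:
initial (ε-close {0}): {0,2,4,5,6,8}
'a' @ 1: {1,3}  ✓accept
'b' @ 2: {}  — dead — no transitions
rest 'deaed' ignored (set empty)
end set {} — state 1 not in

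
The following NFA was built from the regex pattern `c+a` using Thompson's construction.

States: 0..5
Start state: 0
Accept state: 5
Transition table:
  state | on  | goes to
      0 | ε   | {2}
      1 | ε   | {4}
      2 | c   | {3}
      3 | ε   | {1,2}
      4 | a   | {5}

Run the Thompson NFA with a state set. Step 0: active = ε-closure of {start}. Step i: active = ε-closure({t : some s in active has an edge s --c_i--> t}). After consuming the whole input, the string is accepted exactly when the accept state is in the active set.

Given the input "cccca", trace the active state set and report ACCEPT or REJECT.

initial (ε-close {0}): {0,2}
'c' @ 1: {1,2,3,4}
'c' @ 2: {1,2,3,4}
'c' @ 3: {1,2,3,4}
'c' @ 4: {1,2,3,4}
'a' @ 5: {5}  (accept∈set)
after full input: {5}  (accept=5 in)

Answer: ACCEPT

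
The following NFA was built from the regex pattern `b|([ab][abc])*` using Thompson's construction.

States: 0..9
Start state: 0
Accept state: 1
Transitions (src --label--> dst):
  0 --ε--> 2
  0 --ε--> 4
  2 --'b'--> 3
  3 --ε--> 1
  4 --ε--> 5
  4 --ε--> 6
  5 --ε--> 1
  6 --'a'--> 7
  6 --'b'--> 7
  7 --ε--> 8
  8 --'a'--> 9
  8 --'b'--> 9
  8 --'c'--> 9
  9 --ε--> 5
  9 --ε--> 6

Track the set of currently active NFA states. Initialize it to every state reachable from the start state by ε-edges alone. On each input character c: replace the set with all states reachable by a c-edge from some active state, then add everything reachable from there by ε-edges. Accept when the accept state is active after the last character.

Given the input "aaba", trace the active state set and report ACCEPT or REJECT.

initial (ε-close {0}): {0,1,2,4,5,6}
'a' @ 1: {7,8}
'a' @ 2: {1,5,6,9}  ✓accept
'b' @ 3: {7,8}
'a' @ 4: {1,5,6,9}  ✓accept
after full input: {1,5,6,9}  (accept=1 in)

Answer: ACCEPT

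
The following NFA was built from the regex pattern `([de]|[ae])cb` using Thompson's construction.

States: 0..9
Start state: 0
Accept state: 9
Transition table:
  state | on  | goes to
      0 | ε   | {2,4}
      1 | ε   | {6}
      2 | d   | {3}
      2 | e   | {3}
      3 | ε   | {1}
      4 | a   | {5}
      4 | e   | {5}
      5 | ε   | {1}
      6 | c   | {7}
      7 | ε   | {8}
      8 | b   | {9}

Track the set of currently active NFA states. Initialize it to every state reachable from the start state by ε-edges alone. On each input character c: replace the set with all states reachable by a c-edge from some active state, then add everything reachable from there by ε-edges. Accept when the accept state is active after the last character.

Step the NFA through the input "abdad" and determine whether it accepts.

S₀ = ε-closure({0}) = {0,2,4}
'a' @ 1: {1,5,6}
'b' @ 2: {}  — dead — no transitions
rest 'dad' ignored (set empty)
after full input: {}  (accept=9 not in)

Answer: REJECT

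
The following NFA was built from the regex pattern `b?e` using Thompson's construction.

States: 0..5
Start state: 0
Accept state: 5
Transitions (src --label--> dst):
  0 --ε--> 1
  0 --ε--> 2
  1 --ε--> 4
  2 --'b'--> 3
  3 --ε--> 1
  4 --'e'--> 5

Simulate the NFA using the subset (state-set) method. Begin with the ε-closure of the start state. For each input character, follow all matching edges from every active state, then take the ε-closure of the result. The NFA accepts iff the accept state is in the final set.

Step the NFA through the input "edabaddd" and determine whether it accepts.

initial (ε-close {0}): {0,1,2,4}
'e' @ 1: {5}  [accepting]
'd' @ 2: {}  — no active states
rest 'abaddd' ignored (set empty)
after full input: {}  (accept=5 not in)

Answer: REJECT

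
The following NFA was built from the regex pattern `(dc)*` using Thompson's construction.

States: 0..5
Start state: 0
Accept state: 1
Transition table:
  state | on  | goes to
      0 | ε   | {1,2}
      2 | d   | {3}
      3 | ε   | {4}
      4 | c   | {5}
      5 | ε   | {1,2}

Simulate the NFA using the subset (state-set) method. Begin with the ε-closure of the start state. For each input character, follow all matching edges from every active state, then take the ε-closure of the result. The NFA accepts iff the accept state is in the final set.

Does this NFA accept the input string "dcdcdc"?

Answer: ACCEPT

Trace:
start: ε-closure({0}) = {0,1,2}
'd' @ 1: {3,4}
'c' @ 2: {1,2,5}  ✓accept
'd' @ 3: {3,4}
'c' @ 4: {1,2,5}  ✓accept
'd' @ 5: {3,4}
'c' @ 6: {1,2,5}  ✓accept
final: {1,2,5}; accept 1 in set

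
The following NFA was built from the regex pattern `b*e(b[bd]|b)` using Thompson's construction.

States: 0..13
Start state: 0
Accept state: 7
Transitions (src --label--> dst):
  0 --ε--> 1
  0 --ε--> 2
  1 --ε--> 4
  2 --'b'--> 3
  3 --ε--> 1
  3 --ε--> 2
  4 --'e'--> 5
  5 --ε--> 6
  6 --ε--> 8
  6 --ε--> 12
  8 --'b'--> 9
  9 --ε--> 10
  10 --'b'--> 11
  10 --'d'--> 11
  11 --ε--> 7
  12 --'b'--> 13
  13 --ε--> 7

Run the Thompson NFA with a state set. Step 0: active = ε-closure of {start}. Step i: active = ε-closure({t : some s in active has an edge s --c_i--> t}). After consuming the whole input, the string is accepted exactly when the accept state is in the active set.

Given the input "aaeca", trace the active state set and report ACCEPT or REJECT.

Answer: REJECT

Steps:
S₀ = ε-closure({0}) = {0,1,2,4}
'a' @ 1: {}  — no active states
rest 'aeca' ignored (set empty)
end set {} — state 7 not in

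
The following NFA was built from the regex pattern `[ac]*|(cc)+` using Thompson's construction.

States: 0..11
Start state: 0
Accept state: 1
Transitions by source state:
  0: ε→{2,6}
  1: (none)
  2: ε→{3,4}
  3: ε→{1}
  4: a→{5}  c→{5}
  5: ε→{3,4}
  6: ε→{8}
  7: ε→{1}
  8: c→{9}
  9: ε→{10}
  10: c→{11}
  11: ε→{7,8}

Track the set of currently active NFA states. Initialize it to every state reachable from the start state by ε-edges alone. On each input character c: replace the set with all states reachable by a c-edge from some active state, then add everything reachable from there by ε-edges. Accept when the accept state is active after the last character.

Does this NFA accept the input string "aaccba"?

S₀ = ε-closure({0}) = {0,1,2,3,4,6,8}
'a' @ 1: {1,3,4,5}  [accepting]
'a' @ 2: {1,3,4,5}  [accepting]
'c' @ 3: {1,3,4,5}  [accepting]
'c' @ 4: {1,3,4,5}  [accepting]
'b' @ 5: {}  — dead — no transitions
rest 'a' ignored (set empty)
end set {} — state 1 not in

Answer: REJECT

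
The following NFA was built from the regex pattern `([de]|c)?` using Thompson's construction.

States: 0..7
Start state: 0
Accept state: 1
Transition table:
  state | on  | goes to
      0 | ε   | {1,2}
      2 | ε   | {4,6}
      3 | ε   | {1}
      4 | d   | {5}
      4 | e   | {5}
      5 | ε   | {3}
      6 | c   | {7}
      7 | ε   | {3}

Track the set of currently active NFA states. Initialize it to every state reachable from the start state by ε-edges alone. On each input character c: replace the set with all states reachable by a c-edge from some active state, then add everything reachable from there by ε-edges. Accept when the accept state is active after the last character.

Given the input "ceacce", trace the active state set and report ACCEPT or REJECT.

start: ε-closure({0}) = {0,1,2,4,6}
'c' @ 1: {1,3,7}  (accept∈set)
'e' @ 2: {}  — no active states
rest 'acce' ignored (set empty)
final: {}; accept 1 not in set

Answer: REJECT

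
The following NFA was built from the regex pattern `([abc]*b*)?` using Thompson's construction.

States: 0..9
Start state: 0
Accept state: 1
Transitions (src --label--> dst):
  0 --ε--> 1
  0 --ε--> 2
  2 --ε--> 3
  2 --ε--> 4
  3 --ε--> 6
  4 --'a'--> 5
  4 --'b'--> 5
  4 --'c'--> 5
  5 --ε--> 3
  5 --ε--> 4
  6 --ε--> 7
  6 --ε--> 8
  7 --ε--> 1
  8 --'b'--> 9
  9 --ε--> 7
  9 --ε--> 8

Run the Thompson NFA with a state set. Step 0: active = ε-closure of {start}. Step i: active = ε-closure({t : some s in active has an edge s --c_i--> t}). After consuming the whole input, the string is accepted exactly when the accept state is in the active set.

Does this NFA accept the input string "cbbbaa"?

initial (ε-close {0}): {0,1,2,3,4,6,7,8}
'c' @ 1: {1,3,4,5,6,7,8}  (accept∈set)
'b' @ 2: {1,3,4,5,6,7,8,9}  (accept∈set)
'b' @ 3: {1,3,4,5,6,7,8,9}  (accept∈set)
'b' @ 4: {1,3,4,5,6,7,8,9}  (accept∈set)
'a' @ 5: {1,3,4,5,6,7,8}  (accept∈set)
'a' @ 6: {1,3,4,5,6,7,8}  (accept∈set)
after full input: {1,3,4,5,6,7,8}  (accept=1 in)

Answer: ACCEPT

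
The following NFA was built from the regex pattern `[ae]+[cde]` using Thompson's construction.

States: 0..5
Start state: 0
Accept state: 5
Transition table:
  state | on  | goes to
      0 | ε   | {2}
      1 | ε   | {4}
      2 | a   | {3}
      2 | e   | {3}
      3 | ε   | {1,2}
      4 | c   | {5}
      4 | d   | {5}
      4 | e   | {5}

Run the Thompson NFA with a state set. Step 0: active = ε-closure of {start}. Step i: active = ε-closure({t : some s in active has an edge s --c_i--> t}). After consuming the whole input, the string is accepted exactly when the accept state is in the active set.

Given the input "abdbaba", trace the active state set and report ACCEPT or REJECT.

S₀ = ε-closure({0}) = {0,2}
'a' @ 1: {1,2,3,4}
'b' @ 2: {}  — state set empty
rest 'dbaba' ignored (set empty)
end set {} — state 5 not in

Answer: REJECT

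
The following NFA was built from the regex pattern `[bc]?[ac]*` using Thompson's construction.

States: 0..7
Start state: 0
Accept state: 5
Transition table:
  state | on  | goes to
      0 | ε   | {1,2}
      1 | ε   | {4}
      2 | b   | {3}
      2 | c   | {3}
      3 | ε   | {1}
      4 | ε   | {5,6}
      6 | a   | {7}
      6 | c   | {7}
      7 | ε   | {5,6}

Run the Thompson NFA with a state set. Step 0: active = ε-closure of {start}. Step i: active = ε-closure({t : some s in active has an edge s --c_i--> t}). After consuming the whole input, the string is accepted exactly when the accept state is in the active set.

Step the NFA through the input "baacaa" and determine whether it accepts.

Answer: ACCEPT

Trace:
initial (ε-close {0}): {0,1,2,4,5,6}
'b' @ 1: {1,3,4,5,6}  (accept∈set)
'a' @ 2: {5,6,7}  (accept∈set)
'a' @ 3: {5,6,7}  (accept∈set)
'c' @ 4: {5,6,7}  (accept∈set)
'a' @ 5: {5,6,7}  (accept∈set)
'a' @ 6: {5,6,7}  (accept∈set)
after full input: {5,6,7}  (accept=5 in)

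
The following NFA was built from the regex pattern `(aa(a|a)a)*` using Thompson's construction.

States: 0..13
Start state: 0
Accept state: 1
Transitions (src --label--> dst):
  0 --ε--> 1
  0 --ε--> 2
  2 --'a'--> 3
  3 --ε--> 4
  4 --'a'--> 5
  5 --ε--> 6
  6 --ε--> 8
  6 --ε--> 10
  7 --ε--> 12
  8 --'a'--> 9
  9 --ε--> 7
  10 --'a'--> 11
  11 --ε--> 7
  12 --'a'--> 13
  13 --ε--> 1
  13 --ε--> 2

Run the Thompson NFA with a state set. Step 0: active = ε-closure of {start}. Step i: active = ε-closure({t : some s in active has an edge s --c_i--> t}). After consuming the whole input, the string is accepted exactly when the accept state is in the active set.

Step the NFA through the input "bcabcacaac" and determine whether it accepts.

Answer: REJECT

Derivation:
S₀ = ε-closure({0}) = {0,1,2}
'b' @ 1: {}  — state set empty
rest 'cabcacaac' ignored (set empty)
end set {} — state 1 not in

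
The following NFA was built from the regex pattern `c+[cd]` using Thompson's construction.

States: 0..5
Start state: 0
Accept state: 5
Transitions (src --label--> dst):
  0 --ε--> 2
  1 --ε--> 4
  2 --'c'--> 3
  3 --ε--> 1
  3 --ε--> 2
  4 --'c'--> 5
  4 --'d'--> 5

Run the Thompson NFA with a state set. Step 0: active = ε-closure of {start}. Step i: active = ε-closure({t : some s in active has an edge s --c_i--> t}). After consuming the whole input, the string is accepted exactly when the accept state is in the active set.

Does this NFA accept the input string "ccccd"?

start: ε-closure({0}) = {0,2}
'c' @ 1: {1,2,3,4}
'c' @ 2: {1,2,3,4,5}  (accept∈set)
'c' @ 3: {1,2,3,4,5}  (accept∈set)
'c' @ 4: {1,2,3,4,5}  (accept∈set)
'd' @ 5: {5}  (accept∈set)
end set {5} — state 5 in

Answer: ACCEPT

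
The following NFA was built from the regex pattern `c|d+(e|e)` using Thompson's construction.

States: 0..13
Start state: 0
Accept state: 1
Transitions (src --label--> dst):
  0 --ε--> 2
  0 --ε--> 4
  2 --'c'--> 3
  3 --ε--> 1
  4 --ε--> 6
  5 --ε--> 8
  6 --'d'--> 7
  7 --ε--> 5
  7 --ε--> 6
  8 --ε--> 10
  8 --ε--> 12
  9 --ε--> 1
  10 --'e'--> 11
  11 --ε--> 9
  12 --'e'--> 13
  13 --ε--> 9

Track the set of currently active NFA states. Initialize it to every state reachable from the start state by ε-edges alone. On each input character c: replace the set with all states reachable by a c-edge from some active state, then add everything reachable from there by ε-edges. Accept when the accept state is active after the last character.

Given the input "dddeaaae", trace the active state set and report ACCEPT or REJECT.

start: ε-closure({0}) = {0,2,4,6}
'd' @ 1: {5,6,7,8,10,12}
'd' @ 2: {5,6,7,8,10,12}
'd' @ 3: {5,6,7,8,10,12}
'e' @ 4: {1,9,11,13}  [accepting]
'a' @ 5: {}  — state set empty
rest 'aae' ignored (set empty)
final: {}; accept 1 not in set

Answer: REJECT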